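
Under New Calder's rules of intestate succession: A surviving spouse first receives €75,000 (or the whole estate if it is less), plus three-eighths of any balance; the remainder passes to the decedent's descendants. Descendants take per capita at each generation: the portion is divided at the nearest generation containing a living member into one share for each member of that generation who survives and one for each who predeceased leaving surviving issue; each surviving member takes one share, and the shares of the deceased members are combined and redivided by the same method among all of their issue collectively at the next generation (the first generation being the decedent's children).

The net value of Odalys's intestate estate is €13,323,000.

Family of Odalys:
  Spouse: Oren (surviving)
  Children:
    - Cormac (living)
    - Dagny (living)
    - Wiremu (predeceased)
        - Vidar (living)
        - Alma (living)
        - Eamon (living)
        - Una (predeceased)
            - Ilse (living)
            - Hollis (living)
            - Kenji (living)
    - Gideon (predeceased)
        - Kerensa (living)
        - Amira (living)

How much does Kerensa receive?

Oren first takes €75,000, leaving a balance of €13,248,000. Oren then takes three-eighths of the balance (€4,968,000), for a total of €5,043,000. The remaining €8,280,000 passes to the descendants.
The descendants' portion (€8,280,000) is divided at the children's generation into 4 shares of €2,070,000. Cormac and Dagny each take €2,070,000. The 2 shares of the deceased (Wiremu and Gideon) are combined into a pool of €4,140,000.
That pool (€4,140,000) is divided at the grandchildren's generation into 6 shares of €690,000. Vidar, Alma, Eamon, Kerensa, and Amira each take €690,000. The remaining share for the deceased Una (€690,000) is carried to the next generation.
That pool (€690,000) is divided at the great-grandchildren's generation equally among Ilse, Hollis, and Kenji: €230,000 each.

Kerensa receives €690,000.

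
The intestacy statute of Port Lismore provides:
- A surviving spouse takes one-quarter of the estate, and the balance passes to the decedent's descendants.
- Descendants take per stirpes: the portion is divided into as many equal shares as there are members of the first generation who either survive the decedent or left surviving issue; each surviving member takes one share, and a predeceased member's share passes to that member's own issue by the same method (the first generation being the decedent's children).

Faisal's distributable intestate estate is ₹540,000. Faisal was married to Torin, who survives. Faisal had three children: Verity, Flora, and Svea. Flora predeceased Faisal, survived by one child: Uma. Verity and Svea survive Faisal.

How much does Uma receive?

Uma receives ₹135,000.

Torin takes one-quarter of ₹540,000 = ₹135,000. The remaining ₹405,000 passes to the descendants.
The descendants' portion (₹405,000) is divided into 3 shares of ₹135,000: Verity and Svea each take ₹135,000; Flora's ₹135,000 share passes to Flora's issue.
Flora's share (₹135,000) passes entirely to Uma.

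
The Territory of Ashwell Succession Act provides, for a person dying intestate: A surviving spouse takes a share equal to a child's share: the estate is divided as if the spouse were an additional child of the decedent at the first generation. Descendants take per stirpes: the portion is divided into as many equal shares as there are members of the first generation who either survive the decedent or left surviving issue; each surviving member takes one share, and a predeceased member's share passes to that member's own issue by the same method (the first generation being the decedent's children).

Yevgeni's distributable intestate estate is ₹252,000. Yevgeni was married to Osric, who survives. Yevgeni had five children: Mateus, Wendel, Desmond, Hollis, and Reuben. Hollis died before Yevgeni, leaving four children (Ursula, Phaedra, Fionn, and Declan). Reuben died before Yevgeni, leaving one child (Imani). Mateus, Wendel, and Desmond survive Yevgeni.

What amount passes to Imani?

Imani receives ₹42,000.

The spouse counts as an additional share at the children's level, so there are 6 primary shares of ₹42,000. Osric takes one such share (₹42,000).
The children's combined portion (₹210,000) is divided into 5 shares of ₹42,000: Mateus, Wendel, and Desmond each take ₹42,000; Hollis's ₹42,000 share passes to Hollis's issue; Reuben's ₹42,000 share passes to Reuben's issue.
Hollis's share (₹42,000) is divided into 4 shares of ₹10,500: Ursula, Phaedra, Fionn, and Declan each take ₹10,500.
Reuben's share (₹42,000) passes entirely to Imani.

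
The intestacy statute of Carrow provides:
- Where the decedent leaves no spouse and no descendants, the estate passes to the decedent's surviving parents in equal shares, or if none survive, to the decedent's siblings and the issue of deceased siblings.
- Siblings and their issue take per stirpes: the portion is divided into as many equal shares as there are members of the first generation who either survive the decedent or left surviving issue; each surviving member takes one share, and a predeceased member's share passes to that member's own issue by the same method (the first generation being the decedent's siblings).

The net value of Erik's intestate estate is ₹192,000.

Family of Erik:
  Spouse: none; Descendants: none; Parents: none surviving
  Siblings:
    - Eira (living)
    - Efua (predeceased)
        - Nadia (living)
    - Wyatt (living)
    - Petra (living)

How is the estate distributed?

The entire ₹192,000 passes to the siblings and their issue.
That amount (₹192,000) is divided into 4 shares of ₹48,000: Eira, Wyatt, and Petra each take ₹48,000; Efua's ₹48,000 share passes to Efua's issue.
Efua's share (₹48,000) passes entirely to Nadia.

Eira: ₹48,000; Nadia: ₹48,000; Wyatt: ₹48,000; Petra: ₹48,000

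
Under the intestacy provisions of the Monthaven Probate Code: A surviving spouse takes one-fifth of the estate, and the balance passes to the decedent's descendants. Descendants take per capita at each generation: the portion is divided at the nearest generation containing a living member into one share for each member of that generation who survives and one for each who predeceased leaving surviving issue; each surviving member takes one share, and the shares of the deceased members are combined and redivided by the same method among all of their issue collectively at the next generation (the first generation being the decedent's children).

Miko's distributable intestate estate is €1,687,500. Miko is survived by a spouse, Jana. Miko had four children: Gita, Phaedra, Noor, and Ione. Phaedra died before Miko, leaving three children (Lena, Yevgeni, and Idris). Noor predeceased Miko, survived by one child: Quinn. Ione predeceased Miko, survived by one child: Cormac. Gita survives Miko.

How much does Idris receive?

Jana takes one-fifth of €1,687,500 = €337,500. The remaining €1,350,000 passes to the descendants.
The descendants' portion (€1,350,000) is divided at the children's generation into 4 shares of €337,500. Gita takes €337,500. The 3 shares of the deceased (Phaedra, Noor, and Ione) are combined into a pool of €1,012,500.
That pool (€1,012,500) is divided at the grandchildren's generation equally among Lena, Yevgeni, Idris, Quinn, and Cormac: €202,500 each.

Idris receives €202,500.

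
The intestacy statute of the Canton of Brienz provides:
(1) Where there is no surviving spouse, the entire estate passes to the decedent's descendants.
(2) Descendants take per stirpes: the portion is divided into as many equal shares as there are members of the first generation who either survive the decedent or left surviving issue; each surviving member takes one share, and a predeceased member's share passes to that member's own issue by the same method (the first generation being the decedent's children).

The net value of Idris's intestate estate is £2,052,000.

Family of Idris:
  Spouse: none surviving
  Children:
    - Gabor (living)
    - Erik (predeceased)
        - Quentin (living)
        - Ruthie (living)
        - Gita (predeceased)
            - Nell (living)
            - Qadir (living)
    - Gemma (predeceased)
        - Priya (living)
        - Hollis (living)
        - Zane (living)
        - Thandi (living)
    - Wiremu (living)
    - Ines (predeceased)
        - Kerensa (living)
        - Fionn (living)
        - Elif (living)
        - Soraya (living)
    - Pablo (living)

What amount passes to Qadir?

Qadir receives £57,000.

The entire £2,052,000 passes to the descendants.
That amount (£2,052,000) is divided into 6 shares of £342,000: Gabor, Wiremu, and Pablo each take £342,000; Erik's £342,000 share passes to Erik's issue; Gemma's £342,000 share passes to Gemma's issue; Ines's £342,000 share passes to Ines's issue.
Erik's share (£342,000) is divided into 3 shares of £114,000: Quentin and Ruthie each take £114,000; Gita's £114,000 share passes to Gita's issue.
Gita's share (£114,000) is divided into 2 shares of £57,000: Nell and Qadir each take £57,000.
Gemma's share (£342,000) is divided into 4 shares of £85,500: Priya, Hollis, Zane, and Thandi each take £85,500.
Ines's share (£342,000) is divided into 4 shares of £85,500: Kerensa, Fionn, Elif, and Soraya each take £85,500.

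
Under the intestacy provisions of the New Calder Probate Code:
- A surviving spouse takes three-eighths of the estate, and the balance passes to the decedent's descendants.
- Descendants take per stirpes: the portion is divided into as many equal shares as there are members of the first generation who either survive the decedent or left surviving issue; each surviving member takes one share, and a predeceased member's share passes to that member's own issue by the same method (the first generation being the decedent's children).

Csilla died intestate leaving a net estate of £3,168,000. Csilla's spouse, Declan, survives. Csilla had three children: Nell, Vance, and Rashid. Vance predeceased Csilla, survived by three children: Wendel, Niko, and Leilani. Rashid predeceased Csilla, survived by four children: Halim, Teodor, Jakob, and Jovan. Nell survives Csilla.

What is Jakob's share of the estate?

Jakob receives £165,000.

Declan takes three-eighths of £3,168,000 = £1,188,000. The remaining £1,980,000 passes to the descendants.
The descendants' portion (£1,980,000) is divided into 3 shares of £660,000: Nell takes £660,000; Vance's £660,000 share passes to Vance's issue; Rashid's £660,000 share passes to Rashid's issue.
Vance's share (£660,000) is divided into 3 shares of £220,000: Wendel, Niko, and Leilani each take £220,000.
Rashid's share (£660,000) is divided into 4 shares of £165,000: Halim, Teodor, Jakob, and Jovan each take £165,000.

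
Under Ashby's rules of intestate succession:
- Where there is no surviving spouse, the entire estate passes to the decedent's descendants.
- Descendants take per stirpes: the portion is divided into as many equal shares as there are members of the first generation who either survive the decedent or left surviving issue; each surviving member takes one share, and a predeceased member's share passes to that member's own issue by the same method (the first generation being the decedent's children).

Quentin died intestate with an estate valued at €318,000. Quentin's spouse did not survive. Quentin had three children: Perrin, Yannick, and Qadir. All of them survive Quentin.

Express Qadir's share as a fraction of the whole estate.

Qadir receives 1/3 of the estate.

The entire €318,000 passes to the descendants.
That amount (€318,000) is divided into 3 shares of €106,000: Perrin, Yannick, and Qadir each take €106,000.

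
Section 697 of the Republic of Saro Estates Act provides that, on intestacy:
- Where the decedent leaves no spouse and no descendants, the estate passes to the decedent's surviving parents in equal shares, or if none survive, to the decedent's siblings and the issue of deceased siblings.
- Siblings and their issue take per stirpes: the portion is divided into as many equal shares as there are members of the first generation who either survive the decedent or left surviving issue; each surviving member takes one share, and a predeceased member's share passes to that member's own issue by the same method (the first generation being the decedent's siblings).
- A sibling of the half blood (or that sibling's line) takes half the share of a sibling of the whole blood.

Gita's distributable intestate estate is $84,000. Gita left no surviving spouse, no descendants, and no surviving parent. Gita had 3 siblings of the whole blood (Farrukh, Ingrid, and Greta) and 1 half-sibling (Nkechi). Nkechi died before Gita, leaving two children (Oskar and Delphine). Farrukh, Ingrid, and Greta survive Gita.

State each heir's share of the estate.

The entire $84,000 passes to the siblings and their issue.
Counting each half-blood sibling's line as half a unit, there are 7/2 units in $84,000, so one unit is $24,000. Whole-blood lines (Farrukh, Ingrid, and Greta) take $24,000 each; half-blood lines (Nkechi) take $12,000 each.
Nkechi's share ($12,000) is divided into 2 shares of $6,000: Oskar and Delphine each take $6,000.

Farrukh: $24,000; Oskar: $6,000; Delphine: $6,000; Ingrid: $24,000; Greta: $24,000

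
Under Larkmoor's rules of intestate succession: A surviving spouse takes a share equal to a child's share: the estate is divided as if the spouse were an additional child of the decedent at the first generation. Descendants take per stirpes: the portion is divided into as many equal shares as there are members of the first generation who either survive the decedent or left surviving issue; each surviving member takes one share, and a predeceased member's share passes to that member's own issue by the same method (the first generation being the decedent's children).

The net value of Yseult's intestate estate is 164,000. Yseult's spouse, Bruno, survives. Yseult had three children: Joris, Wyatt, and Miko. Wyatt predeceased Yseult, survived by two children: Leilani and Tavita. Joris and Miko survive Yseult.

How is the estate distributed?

Bruno: 41,000; Joris: 41,000; Leilani: 20,500; Tavita: 20,500; Miko: 41,000

The spouse counts as an additional share at the children's level, so there are 4 primary shares of 41,000. Bruno takes one such share (41,000).
The children's combined portion (123,000) is divided into 3 shares of 41,000: Joris and Miko each take 41,000; Wyatt's 41,000 share passes to Wyatt's issue.
Wyatt's share (41,000) is divided into 2 shares of 20,500: Leilani and Tavita each take 20,500.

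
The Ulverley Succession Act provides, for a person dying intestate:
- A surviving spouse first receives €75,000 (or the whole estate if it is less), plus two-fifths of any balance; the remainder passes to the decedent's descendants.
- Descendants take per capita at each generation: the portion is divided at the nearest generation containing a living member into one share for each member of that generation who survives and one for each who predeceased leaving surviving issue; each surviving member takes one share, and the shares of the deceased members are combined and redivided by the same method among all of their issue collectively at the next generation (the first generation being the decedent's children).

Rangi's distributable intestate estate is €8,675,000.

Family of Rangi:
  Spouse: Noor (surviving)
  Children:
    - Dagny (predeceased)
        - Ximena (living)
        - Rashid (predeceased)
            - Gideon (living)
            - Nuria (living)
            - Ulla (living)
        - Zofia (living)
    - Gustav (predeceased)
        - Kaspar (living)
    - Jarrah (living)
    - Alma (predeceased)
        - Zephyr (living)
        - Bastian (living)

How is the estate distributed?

Noor: €3,515,000; Ximena: €645,000; Gideon: €215,000; Nuria: €215,000; Ulla: €215,000; Zofia: €645,000; Kaspar: €645,000; Jarrah: €1,290,000; Zephyr: €645,000; Bastian: €645,000

Noor first takes €75,000, leaving a balance of €8,600,000. Noor then takes two-fifths of the balance (€3,440,000), for a total of €3,515,000. The remaining €5,160,000 passes to the descendants.
The descendants' portion (€5,160,000) is divided at the children's generation into 4 shares of €1,290,000. Jarrah takes €1,290,000. The 3 shares of the deceased (Dagny, Gustav, and Alma) are combined into a pool of €3,870,000.
That pool (€3,870,000) is divided at the grandchildren's generation into 6 shares of €645,000. Ximena, Zofia, Kaspar, Zephyr, and Bastian each take €645,000. The remaining share for the deceased Rashid (€645,000) is carried to the next generation.
That pool (€645,000) is divided at the great-grandchildren's generation equally among Gideon, Nuria, and Ulla: €215,000 each.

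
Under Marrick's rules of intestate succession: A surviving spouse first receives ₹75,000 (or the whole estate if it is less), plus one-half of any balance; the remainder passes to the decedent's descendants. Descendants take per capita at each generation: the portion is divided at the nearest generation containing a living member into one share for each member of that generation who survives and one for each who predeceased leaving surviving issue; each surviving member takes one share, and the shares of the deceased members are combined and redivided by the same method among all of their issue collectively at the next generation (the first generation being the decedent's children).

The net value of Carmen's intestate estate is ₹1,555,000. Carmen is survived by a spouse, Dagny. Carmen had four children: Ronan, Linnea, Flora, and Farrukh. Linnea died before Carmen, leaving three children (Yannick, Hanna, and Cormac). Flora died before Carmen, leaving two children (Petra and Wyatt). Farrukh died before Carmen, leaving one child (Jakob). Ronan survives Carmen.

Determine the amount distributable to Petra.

Dagny first takes ₹75,000, leaving a balance of ₹1,480,000. Dagny then takes one-half of the balance (₹740,000), for a total of ₹815,000. The remaining ₹740,000 passes to the descendants.
The descendants' portion (₹740,000) is divided at the children's generation into 4 shares of ₹185,000. Ronan takes ₹185,000. The 3 shares of the deceased (Linnea, Flora, and Farrukh) are combined into a pool of ₹555,000.
That pool (₹555,000) is divided at the grandchildren's generation equally among Yannick, Hanna, Cormac, Petra, Wyatt, and Jakob: ₹92,500 each.

Petra receives ₹92,500.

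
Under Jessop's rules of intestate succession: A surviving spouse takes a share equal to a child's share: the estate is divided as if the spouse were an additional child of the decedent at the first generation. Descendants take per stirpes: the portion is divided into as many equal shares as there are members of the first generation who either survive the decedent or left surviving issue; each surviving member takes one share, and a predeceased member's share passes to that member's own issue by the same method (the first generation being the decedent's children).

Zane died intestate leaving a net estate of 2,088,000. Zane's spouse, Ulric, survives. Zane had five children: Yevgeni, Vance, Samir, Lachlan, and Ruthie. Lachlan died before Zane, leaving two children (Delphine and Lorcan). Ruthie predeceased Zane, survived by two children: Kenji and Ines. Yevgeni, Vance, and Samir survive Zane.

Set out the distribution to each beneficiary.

Ulric: 348,000; Yevgeni: 348,000; Vance: 348,000; Samir: 348,000; Delphine: 174,000; Lorcan: 174,000; Kenji: 174,000; Ines: 174,000

The spouse counts as an additional share at the children's level, so there are 6 primary shares of 348,000. Ulric takes one such share (348,000).
The children's combined portion (1,740,000) is divided into 5 shares of 348,000: Yevgeni, Vance, and Samir each take 348,000; Lachlan's 348,000 share passes to Lachlan's issue; Ruthie's 348,000 share passes to Ruthie's issue.
Lachlan's share (348,000) is divided into 2 shares of 174,000: Delphine and Lorcan each take 174,000.
Ruthie's share (348,000) is divided into 2 shares of 174,000: Kenji and Ines each take 174,000.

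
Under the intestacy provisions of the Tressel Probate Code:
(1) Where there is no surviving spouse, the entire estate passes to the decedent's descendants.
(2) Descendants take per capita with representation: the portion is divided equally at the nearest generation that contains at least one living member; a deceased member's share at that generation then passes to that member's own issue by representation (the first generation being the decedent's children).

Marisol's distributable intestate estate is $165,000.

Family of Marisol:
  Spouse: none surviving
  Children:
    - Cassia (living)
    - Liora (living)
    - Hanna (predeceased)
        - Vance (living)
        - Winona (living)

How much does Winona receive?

The entire $165,000 passes to the descendants.
That amount ($165,000) is divided into 3 shares of $55,000: Cassia and Liora each take $55,000; Hanna's $55,000 share passes to Hanna's issue.
Hanna's share ($55,000) is divided into 2 shares of $27,500: Vance and Winona each take $27,500.

Winona receives $27,500.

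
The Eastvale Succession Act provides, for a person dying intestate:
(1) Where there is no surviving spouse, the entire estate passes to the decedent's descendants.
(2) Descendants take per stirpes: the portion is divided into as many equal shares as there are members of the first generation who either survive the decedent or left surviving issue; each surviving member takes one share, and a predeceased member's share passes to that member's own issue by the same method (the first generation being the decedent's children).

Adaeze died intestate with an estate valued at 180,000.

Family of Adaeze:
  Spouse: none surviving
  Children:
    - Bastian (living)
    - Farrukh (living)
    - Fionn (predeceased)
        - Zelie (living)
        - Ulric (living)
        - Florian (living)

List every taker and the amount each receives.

The entire 180,000 passes to the descendants.
That amount (180,000) is divided into 3 shares of 60,000: Bastian and Farrukh each take 60,000; Fionn's 60,000 share passes to Fionn's issue.
Fionn's share (60,000) is divided into 3 shares of 20,000: Zelie, Ulric, and Florian each take 20,000.

Bastian: 60,000; Farrukh: 60,000; Zelie: 20,000; Ulric: 20,000; Florian: 20,000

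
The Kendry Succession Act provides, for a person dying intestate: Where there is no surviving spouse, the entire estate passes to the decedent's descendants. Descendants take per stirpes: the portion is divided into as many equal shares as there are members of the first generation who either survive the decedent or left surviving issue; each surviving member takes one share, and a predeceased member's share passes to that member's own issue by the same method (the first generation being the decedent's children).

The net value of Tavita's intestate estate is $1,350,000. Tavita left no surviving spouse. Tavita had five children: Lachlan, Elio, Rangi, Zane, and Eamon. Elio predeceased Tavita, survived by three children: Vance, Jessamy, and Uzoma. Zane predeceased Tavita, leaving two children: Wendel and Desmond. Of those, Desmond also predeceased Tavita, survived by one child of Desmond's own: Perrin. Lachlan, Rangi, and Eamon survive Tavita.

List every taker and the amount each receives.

The entire $1,350,000 passes to the descendants.
That amount ($1,350,000) is divided into 5 shares of $270,000: Lachlan, Rangi, and Eamon each take $270,000; Elio's $270,000 share passes to Elio's issue; Zane's $270,000 share passes to Zane's issue.
Elio's share ($270,000) is divided into 3 shares of $90,000: Vance, Jessamy, and Uzoma each take $90,000.
Zane's share ($270,000) is divided into 2 shares of $135,000: Wendel takes $135,000; Desmond's $135,000 share passes to Desmond's issue.
Desmond's share ($135,000) passes entirely to Perrin.

Lachlan: $270,000; Vance: $90,000; Jessamy: $90,000; Uzoma: $90,000; Rangi: $270,000; Wendel: $135,000; Perrin: $135,000; Eamon: $270,000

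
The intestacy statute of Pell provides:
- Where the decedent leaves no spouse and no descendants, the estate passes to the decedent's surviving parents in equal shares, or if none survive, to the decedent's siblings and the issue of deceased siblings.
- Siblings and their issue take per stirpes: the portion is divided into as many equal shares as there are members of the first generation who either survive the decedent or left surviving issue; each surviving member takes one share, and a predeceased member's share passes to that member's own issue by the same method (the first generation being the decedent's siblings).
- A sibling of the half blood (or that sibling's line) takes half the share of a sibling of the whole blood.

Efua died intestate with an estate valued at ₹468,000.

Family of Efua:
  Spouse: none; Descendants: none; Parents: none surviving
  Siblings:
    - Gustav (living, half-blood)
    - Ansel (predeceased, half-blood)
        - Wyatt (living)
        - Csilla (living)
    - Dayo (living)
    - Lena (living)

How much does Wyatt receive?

Wyatt receives ₹39,000.

The entire ₹468,000 passes to the siblings and their issue.
Counting each half-blood sibling's line as half a unit, there are 3 units in ₹468,000, so one unit is ₹156,000. Whole-blood lines (Dayo and Lena) take ₹156,000 each; half-blood lines (Gustav and Ansel) take ₹78,000 each.
Ansel's share (₹78,000) is divided into 2 shares of ₹39,000: Wyatt and Csilla each take ₹39,000.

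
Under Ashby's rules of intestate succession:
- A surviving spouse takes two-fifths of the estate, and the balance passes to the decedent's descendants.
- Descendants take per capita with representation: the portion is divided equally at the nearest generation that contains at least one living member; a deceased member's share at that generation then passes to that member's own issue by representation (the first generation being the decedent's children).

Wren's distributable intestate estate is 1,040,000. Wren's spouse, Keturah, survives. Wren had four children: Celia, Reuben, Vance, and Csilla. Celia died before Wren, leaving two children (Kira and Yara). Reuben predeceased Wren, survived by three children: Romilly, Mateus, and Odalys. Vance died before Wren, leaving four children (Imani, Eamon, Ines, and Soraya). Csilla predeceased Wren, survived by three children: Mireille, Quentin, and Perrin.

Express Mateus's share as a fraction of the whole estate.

Keturah takes two-fifths of 1,040,000 = 416,000. The remaining 624,000 passes to the descendants.
No child survives, so the initial division is made at the grandchildren's generation.
The descendants' portion (624,000) is divided into 12 shares of 52,000: Kira, Yara, Romilly, Mateus, Odalys, Imani, Eamon, Ines, Soraya, Mireille, Quentin, and Perrin each take 52,000.

Mateus receives 1/20 of the estate.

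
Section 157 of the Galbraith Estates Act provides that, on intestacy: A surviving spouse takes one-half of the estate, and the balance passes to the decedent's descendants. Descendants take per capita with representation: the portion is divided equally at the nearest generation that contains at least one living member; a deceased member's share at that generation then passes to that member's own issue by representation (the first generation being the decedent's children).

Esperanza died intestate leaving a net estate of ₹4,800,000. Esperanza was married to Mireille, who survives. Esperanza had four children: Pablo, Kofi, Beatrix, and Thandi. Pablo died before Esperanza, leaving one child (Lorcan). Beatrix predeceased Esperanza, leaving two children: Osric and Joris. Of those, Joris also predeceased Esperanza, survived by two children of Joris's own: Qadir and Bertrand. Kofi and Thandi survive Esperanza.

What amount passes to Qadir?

Mireille takes one-half of ₹4,800,000 = ₹2,400,000. The remaining ₹2,400,000 passes to the descendants.
The descendants' portion (₹2,400,000) is divided into 4 shares of ₹600,000: Kofi and Thandi each take ₹600,000; Pablo's ₹600,000 share passes to Pablo's issue; Beatrix's ₹600,000 share passes to Beatrix's issue.
Pablo's share (₹600,000) passes entirely to Lorcan.
Beatrix's share (₹600,000) is divided into 2 shares of ₹300,000: Osric takes ₹300,000; Joris's ₹300,000 share passes to Joris's issue.
Joris's share (₹300,000) is divided into 2 shares of ₹150,000: Qadir and Bertrand each take ₹150,000.

Qadir receives ₹150,000.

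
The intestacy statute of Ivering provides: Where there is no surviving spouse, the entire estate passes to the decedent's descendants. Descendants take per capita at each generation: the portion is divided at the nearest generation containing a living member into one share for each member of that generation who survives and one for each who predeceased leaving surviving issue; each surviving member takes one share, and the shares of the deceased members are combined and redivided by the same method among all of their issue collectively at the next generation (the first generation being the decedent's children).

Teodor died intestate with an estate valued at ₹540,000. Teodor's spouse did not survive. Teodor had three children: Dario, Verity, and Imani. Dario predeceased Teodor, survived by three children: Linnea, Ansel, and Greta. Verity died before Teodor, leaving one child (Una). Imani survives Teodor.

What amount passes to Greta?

Greta receives ₹90,000.

The entire ₹540,000 passes to the descendants.
That amount (₹540,000) is divided at the children's generation into 3 shares of ₹180,000. Imani takes ₹180,000. The 2 shares of the deceased (Dario and Verity) are combined into a pool of ₹360,000.
That pool (₹360,000) is divided at the grandchildren's generation equally among Linnea, Ansel, Greta, and Una: ₹90,000 each.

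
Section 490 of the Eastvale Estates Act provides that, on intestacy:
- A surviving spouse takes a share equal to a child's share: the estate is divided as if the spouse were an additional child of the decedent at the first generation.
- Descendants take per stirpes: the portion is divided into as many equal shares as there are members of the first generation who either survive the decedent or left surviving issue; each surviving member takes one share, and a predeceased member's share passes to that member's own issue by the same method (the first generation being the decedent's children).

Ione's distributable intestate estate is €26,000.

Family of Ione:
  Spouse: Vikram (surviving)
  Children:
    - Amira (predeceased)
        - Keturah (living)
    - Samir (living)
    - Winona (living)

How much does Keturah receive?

The spouse counts as an additional share at the children's level, so there are 4 primary shares of €6,500. Vikram takes one such share (€6,500).
The children's combined portion (€19,500) is divided into 3 shares of €6,500: Samir and Winona each take €6,500; Amira's €6,500 share passes to Amira's issue.
Amira's share (€6,500) passes entirely to Keturah.

Keturah receives €6,500.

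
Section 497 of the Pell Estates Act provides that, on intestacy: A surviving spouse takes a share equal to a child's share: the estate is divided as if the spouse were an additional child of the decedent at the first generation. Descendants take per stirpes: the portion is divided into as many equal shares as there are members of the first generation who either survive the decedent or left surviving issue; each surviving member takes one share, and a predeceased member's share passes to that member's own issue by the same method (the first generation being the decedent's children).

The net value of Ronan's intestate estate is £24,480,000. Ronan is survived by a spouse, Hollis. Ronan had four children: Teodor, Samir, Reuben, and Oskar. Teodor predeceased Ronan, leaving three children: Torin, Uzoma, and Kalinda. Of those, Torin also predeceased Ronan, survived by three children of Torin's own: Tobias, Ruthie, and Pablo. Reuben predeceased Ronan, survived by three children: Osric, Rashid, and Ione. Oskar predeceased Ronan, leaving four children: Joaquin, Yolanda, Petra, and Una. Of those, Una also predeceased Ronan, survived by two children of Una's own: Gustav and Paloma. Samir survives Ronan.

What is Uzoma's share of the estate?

Uzoma receives £1,632,000.

The spouse counts as an additional share at the children's level, so there are 5 primary shares of £4,896,000. Hollis takes one such share (£4,896,000).
The children's combined portion (£19,584,000) is divided into 4 shares of £4,896,000: Samir takes £4,896,000; Teodor's £4,896,000 share passes to Teodor's issue; Reuben's £4,896,000 share passes to Reuben's issue; Oskar's £4,896,000 share passes to Oskar's issue.
Teodor's share (£4,896,000) is divided into 3 shares of £1,632,000: Uzoma and Kalinda each take £1,632,000; Torin's £1,632,000 share passes to Torin's issue.
Torin's share (£1,632,000) is divided into 3 shares of £544,000: Tobias, Ruthie, and Pablo each take £544,000.
Reuben's share (£4,896,000) is divided into 3 shares of £1,632,000: Osric, Rashid, and Ione each take £1,632,000.
Oskar's share (£4,896,000) is divided into 4 shares of £1,224,000: Joaquin, Yolanda, and Petra each take £1,224,000; Una's £1,224,000 share passes to Una's issue.
Una's share (£1,224,000) is divided into 2 shares of £612,000: Gustav and Paloma each take £612,000.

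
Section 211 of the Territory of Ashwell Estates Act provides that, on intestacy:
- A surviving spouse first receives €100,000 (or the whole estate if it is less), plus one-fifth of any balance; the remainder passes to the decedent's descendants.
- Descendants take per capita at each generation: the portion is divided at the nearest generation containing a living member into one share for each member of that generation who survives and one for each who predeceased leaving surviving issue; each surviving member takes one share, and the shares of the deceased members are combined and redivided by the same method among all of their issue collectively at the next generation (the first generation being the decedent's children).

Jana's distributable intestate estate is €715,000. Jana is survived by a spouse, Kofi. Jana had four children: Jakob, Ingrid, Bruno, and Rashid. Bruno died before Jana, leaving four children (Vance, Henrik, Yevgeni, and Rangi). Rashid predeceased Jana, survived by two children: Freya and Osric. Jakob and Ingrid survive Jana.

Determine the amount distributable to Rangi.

Kofi first takes €100,000, leaving a balance of €615,000. Kofi then takes one-fifth of the balance (€123,000), for a total of €223,000. The remaining €492,000 passes to the descendants.
The descendants' portion (€492,000) is divided at the children's generation into 4 shares of €123,000. Jakob and Ingrid each take €123,000. The 2 shares of the deceased (Bruno and Rashid) are combined into a pool of €246,000.
That pool (€246,000) is divided at the grandchildren's generation equally among Vance, Henrik, Yevgeni, Rangi, Freya, and Osric: €41,000 each.

Rangi receives €41,000.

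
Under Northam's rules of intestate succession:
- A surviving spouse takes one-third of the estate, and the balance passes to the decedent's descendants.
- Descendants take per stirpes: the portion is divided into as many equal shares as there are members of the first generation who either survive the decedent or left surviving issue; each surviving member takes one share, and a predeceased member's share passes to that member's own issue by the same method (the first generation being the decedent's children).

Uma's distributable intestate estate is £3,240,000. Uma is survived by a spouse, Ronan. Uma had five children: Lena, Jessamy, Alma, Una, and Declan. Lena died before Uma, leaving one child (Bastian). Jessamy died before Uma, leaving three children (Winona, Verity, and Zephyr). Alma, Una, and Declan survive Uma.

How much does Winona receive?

Ronan takes one-third of £3,240,000 = £1,080,000. The remaining £2,160,000 passes to the descendants.
The descendants' portion (£2,160,000) is divided into 5 shares of £432,000: Alma, Una, and Declan each take £432,000; Lena's £432,000 share passes to Lena's issue; Jessamy's £432,000 share passes to Jessamy's issue.
Lena's share (£432,000) passes entirely to Bastian.
Jessamy's share (£432,000) is divided into 3 shares of £144,000: Winona, Verity, and Zephyr each take £144,000.

Winona receives £144,000.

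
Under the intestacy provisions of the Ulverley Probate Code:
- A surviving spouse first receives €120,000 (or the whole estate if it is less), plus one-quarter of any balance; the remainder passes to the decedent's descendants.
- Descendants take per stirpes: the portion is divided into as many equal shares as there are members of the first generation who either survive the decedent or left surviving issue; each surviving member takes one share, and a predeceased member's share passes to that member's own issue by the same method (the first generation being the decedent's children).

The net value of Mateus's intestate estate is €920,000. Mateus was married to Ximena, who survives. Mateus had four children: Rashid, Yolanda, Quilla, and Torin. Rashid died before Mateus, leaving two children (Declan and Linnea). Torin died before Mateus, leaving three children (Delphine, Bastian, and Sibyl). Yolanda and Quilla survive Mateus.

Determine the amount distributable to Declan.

Declan receives €75,000.

Ximena first takes €120,000, leaving a balance of €800,000. Ximena then takes one-quarter of the balance (€200,000), for a total of €320,000. The remaining €600,000 passes to the descendants.
The descendants' portion (€600,000) is divided into 4 shares of €150,000: Yolanda and Quilla each take €150,000; Rashid's €150,000 share passes to Rashid's issue; Torin's €150,000 share passes to Torin's issue.
Rashid's share (€150,000) is divided into 2 shares of €75,000: Declan and Linnea each take €75,000.
Torin's share (€150,000) is divided into 3 shares of €50,000: Delphine, Bastian, and Sibyl each take €50,000.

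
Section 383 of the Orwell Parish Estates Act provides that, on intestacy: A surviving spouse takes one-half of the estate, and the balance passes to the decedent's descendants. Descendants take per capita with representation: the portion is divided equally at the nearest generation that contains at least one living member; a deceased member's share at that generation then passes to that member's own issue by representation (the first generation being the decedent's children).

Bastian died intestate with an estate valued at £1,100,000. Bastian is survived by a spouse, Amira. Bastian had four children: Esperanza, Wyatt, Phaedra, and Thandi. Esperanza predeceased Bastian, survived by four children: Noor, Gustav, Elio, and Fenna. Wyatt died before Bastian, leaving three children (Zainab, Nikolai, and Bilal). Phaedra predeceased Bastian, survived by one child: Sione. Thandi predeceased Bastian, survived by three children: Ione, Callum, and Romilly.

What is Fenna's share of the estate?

Fenna receives £50,000.

Amira takes one-half of £1,100,000 = £550,000. The remaining £550,000 passes to the descendants.
No child survives, so the initial division is made at the grandchildren's generation.
The descendants' portion (£550,000) is divided into 11 shares of £50,000: Noor, Gustav, Elio, Fenna, Zainab, Nikolai, Bilal, Sione, Ione, Callum, and Romilly each take £50,000.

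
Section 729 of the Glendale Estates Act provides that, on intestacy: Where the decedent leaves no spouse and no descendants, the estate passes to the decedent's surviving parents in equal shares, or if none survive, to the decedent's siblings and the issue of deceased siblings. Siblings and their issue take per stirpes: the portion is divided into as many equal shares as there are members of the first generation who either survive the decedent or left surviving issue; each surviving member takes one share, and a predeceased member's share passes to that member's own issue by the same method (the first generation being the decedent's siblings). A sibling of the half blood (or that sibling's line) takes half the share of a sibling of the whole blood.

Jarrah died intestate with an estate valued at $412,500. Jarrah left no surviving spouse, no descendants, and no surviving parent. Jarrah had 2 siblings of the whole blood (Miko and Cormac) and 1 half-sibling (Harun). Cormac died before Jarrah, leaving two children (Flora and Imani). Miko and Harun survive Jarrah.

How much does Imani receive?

The entire $412,500 passes to the siblings and their issue.
Counting each half-blood sibling's line as half a unit, there are 5/2 units in $412,500, so one unit is $165,000. Whole-blood lines (Miko and Cormac) take $165,000 each; half-blood lines (Harun) take $82,500 each.
Cormac's share ($165,000) is divided into 2 shares of $82,500: Flora and Imani each take $82,500.

Imani receives $82,500.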